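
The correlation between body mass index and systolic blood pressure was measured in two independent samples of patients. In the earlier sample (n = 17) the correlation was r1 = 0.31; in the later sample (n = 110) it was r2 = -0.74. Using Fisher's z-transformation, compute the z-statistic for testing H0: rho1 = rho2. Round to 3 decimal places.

4.472

Fisher z-transforms: z1 = atanh(0.31) = 0.320545, z2 = atanh(-0.74) = -0.950479; difference d = 1.271024
Var(d) = 1/14 + 1/107 = 0.0714286 + 0.0093458 = 0.0807744
z = d/√Var(d) = 1.271024 / √0.0807744 = 1.271024 / 0.284208 = 4.472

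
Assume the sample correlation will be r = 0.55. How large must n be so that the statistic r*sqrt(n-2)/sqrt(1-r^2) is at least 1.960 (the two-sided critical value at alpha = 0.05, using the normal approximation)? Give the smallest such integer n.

r√(n−2)/√(1−r²) ≥ 1.960  ⇔  n−2 ≥ (1.960)²·(1−r²)/r²
(1−r²)/r² = (1−0.3025)/0.3025 = 2.3058
n ≥ 2 + 3.8416·2.3058 = 2 + 8.8580 = 10.8580
⌈10.8580⌉ = 11

11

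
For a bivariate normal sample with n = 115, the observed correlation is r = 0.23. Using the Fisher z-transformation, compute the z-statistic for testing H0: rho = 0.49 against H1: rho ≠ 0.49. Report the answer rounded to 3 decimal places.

-3.195

z_r = atanh(0.23) = 0.234189,  z_0 = atanh(0.49) = 0.536060
SE = 1/√(n−3) = 1/√112 = 0.094491
z = (z_r − z_0)/SE = (0.234189 − 0.536060) / 0.094491 = -0.301871 / 0.094491 = -3.195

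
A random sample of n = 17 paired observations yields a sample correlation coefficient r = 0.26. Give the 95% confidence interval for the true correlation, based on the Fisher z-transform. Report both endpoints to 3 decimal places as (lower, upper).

(-0.252, 0.658)

Fisher z: z_r = atanh(r) = ½·ln((1+0.26)/(1−0.26)) = 0.266108
SE(z) = 1/√(n−3) = 1/√14 = 0.267261
95% ⇒ z* = 1.960; margin = 1.960·0.267261 = 0.523832
CI on z-scale: (-0.257724, 0.789940)
Back-transform: tanh(-0.257724) = -0.252165, tanh(0.789940) = 0.658375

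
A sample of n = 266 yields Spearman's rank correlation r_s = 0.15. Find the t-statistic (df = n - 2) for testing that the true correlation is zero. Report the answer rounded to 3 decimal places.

t = r_s·√(n−2) / √(1−r_s²) with r_s = 0.15, n = 266
  = 0.15·√264 / √(1 − 0.0225)
  = 0.15·16.248077 / 0.988686
  = 2.437212 / 0.988686 = 2.465

2.465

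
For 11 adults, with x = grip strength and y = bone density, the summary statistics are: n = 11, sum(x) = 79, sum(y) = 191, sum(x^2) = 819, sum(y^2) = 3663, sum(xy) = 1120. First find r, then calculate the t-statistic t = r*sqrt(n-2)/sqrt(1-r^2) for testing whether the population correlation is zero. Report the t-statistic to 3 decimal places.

Numerator: nΣxy − (Σx)(Σy) = 11·1120 − (79)(191) = -2769
Denominator: √[(nΣx²−(Σx)²)(nΣy²−(Σy)²)]
  nΣx²−(Σx)² = 11·819 − 6241 = 2768;  nΣy²−(Σy)² = 11·3663 − 36481 = 3812
  √(2768·3812) = √10551616 = 3248.3251
r = -2769 / 3248.3251 = -0.8524
t = r·√(n−2)/√(1−r²) = -0.8524·√9 / √(1−0.726586) = -2.557200 / 0.522890 = -4.891

-4.891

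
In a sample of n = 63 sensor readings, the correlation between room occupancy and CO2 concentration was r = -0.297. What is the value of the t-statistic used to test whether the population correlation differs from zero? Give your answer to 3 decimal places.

t = r·√(n−2) / √(1−r²) with r = -0.297, n = 63
  = -0.297·√61 / √(1 − 0.088209)
  = -0.297·7.810250 / 0.954877
  = -2.319644 / 0.954877 = -2.429

-2.429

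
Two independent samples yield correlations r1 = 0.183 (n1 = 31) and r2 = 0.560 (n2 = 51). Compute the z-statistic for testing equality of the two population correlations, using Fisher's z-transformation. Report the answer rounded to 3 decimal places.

z1 = atanh(0.183) = 0.185085,  z2 = atanh(0.560) = 0.632833
SE = √(1/(n1−3) + 1/(n2−3)) = √(1/28 + 1/48) = √(0.0357143 + 0.0208333) = √0.0565476 = 0.237797
z = (z1 − z2)/SE = (0.185085 − 0.632833) / 0.237797 = -0.447748 / 0.237797 = -1.883

-1.883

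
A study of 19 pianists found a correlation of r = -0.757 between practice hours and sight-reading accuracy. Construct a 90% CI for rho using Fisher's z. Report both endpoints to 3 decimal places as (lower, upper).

z_r = atanh(-0.757) = -0.989151;  SE = 1/√(n−3) = 1/√16 = 0.250000
z-limits: -0.989151 ± 1.645·0.250000 = -0.989151 ± 0.411250 = [-1.400401, -0.577901]
ρ-limits: (tanh -1.400401, tanh -0.577901) = (-0.885, -0.521)

(-0.885, -0.521)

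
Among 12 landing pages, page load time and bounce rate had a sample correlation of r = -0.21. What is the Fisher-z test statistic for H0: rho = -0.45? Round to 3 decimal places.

Fisher z: atanh(-0.21) = -0.213171, atanh(-0.45) = -0.484700
z = (z_r − z_0)·√(n−3) = (-0.213171 − (-0.484700))·√9 = 0.271529 · 3.000000 = 0.815

0.815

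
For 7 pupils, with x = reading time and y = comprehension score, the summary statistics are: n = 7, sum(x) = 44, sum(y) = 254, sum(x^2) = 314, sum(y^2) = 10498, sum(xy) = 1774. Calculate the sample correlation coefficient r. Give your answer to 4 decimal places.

0.8102

Numerator: nΣxy − (Σx)(Σy) = 7·1774 − (44)(254) = 1242
Denominator: √[(nΣx²−(Σx)²)(nΣy²−(Σy)²)]
  nΣx²−(Σx)² = 7·314 − 1936 = 262;  nΣy²−(Σy)² = 7·10498 − 64516 = 8970
  √(262·8970) = √2350140 = 1533.0166
r = 1242 / 1533.0166 = 0.8102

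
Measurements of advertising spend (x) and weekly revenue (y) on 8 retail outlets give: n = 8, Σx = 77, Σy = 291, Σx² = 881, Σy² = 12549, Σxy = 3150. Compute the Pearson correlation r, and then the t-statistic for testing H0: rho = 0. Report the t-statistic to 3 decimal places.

S_xy = nΣxy − ΣxΣy = 8·3150 − 77·291 = 25200 − 22407 = 2793
S_xx = nΣx² − (Σx)² = 8·881 − 77² = 7048 − 5929 = 1119
S_yy = nΣy² − (Σy)² = 8·12549 − 291² = 100392 − 84681 = 15711
r = S_xy / √(S_xx·S_yy) = 2793 / √(1119·15711) = 2793 / √17580609 = 2793 / 4192.9237 = 0.6661
t = r·√(n−2)/√(1−r²) = 0.6661·√6 / √(1−0.443689) = 1.631605 / 0.745863 = 2.188

2.188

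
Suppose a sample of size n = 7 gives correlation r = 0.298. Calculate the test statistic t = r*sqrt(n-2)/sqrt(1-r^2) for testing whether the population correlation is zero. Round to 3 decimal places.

1 − r² = 1 − 0.088804 = 0.911196;  √(1−r²) = 0.954566
√(n−2) = √5 = 2.236068
t = r·√(n−2)/√(1−r²) = 0.298 · 2.236068 / 0.954566 = 0.698

0.698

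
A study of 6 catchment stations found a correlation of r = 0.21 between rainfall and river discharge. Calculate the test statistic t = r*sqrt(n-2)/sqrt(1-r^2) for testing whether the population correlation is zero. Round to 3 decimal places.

0.430

1 − r² = 1 − 0.0441 = 0.9559;  √(1−r²) = 0.977701
√(n−2) = √4 = 2.000000
t = r·√(n−2)/√(1−r²) = 0.21 · 2.000000 / 0.977701 = 0.430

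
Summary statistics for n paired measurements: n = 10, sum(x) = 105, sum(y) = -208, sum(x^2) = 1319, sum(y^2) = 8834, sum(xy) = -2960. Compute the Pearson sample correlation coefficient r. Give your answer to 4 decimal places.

-0.7855

S_xy = nΣxy − ΣxΣy = 10·(-2960) − 105·(-208) = -29600 − (-21840) = -7760
S_xx = nΣx² − (Σx)² = 10·1319 − 105² = 13190 − 11025 = 2165
S_yy = nΣy² − (Σy)² = 10·8834 − (-208)² = 88340 − 43264 = 45076
r = S_xy / √(S_xx·S_yy) = -7760 / √(2165·45076) = -7760 / √97589540 = -7760 / 9878.7418 = -0.7855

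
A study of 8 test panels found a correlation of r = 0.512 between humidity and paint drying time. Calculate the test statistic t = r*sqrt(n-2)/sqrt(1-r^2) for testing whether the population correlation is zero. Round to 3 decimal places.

1 − r² = 1 − 0.262144 = 0.737856;  √(1−r²) = 0.858985
√(n−2) = √6 = 2.449490
t = r·√(n−2)/√(1−r²) = 0.512 · 2.449490 / 0.858985 = 1.460

1.460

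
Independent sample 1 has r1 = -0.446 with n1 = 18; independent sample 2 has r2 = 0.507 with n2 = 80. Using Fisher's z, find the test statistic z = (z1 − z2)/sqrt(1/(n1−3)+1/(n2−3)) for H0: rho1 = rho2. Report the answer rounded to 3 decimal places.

Fisher z-transforms: z1 = atanh(-0.446) = -0.479696, z2 = atanh(0.507) = 0.558684; difference d = -1.038380
Var(d) = 1/15 + 1/77 = 0.0666667 + 0.0129870 = 0.0796537
z = d/√Var(d) = -1.038380 / √0.0796537 = -1.038380 / 0.282230 = -3.679

-3.679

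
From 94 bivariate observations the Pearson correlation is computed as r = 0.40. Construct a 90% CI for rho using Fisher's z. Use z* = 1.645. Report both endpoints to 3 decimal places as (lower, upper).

Fisher z: z_r = atanh(r) = ½·ln((1+0.40)/(1−0.40)) = 0.423649
SE(z) = 1/√(n−3) = 1/√91 = 0.104828
90% ⇒ z* = 1.645; margin = 1.645·0.104828 = 0.172442
CI on z-scale: (0.251207, 0.596091)
Back-transform: tanh(0.251207) = 0.246053, tanh(0.596091) = 0.534262

(0.246, 0.534)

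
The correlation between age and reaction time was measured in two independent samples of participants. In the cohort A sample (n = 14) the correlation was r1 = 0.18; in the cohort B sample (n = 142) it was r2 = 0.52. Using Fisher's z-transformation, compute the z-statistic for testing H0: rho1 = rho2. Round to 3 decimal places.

-1.259

Fisher z-transforms: z1 = atanh(0.18) = 0.181983, z2 = atanh(0.52) = 0.576340; difference d = -0.394357
Var(d) = 1/11 + 1/139 = 0.0909091 + 0.0071942 = 0.0981033
z = d/√Var(d) = -0.394357 / √0.0981033 = -0.394357 / 0.313214 = -1.259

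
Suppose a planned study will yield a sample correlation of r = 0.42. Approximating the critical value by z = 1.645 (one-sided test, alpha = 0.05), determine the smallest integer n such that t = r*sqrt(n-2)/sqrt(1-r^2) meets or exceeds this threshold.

15

Need r·√(n−2)/√(1−r²) ≥ 1.645
√(n−2) ≥ 1.645·√(1−0.1764) / 0.42 = 1.645·0.907524 / 0.42 = 3.5545
n−2 ≥ 12.6345  ⇒  n ≥ 14.6345
Smallest integer n = 15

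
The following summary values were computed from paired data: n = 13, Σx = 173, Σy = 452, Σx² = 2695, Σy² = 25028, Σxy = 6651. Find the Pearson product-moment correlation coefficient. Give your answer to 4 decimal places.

0.3325

Numerator: nΣxy − (Σx)(Σy) = 13·6651 − (173)(452) = 8267
Denominator: √[(nΣx²−(Σx)²)(nΣy²−(Σy)²)]
  nΣx²−(Σx)² = 13·2695 − 29929 = 5106;  nΣy²−(Σy)² = 13·25028 − 204304 = 121060
  √(5106·121060) = √618132360 = 24862.2678
r = 8267 / 24862.2678 = 0.3325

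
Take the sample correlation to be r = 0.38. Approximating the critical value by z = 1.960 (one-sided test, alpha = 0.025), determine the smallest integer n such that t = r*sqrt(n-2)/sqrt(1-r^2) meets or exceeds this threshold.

25

Need r·√(n−2)/√(1−r²) ≥ 1.960
√(n−2) ≥ 1.960·√(1−0.1444) / 0.38 = 1.960·0.924986 / 0.38 = 4.7710
n−2 ≥ 22.7624  ⇒  n ≥ 24.7624
Smallest integer n = 25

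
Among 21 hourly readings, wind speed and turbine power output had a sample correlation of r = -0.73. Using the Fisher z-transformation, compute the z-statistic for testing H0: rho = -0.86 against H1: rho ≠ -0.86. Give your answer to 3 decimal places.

z_r = atanh(-0.73) = -0.928727,  z_0 = atanh(-0.86) = -1.293345
SE = 1/√(n−3) = 1/√18 = 0.235702
z = (z_r − z_0)/SE = (-0.928727 − (-1.293345)) / 0.235702 = 0.364618 / 0.235702 = 1.547

1.547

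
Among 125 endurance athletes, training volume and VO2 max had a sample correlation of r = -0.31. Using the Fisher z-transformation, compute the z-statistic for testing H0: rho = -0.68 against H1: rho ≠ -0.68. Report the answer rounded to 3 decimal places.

5.617

Fisher z: atanh(-0.31) = -0.320545, atanh(-0.68) = -0.829114
z = (z_r − z_0)·√(n−3) = (-0.320545 − (-0.829114))·√122 = 0.508569 · 11.045361 = 5.617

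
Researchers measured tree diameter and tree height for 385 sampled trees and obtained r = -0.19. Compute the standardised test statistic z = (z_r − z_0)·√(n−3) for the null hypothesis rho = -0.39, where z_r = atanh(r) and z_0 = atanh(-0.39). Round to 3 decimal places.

4.289

Fisher z: atanh(-0.19) = -0.192337, atanh(-0.39) = -0.411800
z = (z_r − z_0)·√(n−3) = (-0.192337 − (-0.411800))·√382 = 0.219463 · 19.544820 = 4.289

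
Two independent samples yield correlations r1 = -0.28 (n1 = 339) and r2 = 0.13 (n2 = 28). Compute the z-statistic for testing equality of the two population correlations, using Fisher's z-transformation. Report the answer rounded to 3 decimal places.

Fisher z-transforms: z1 = atanh(-0.28) = -0.287682, z2 = atanh(0.13) = 0.130740; difference d = -0.418422
Var(d) = 1/336 + 1/25 = 0.0029762 + 0.0400000 = 0.0429762
z = d/√Var(d) = -0.418422 / √0.0429762 = -0.418422 / 0.207307 = -2.018

-2.018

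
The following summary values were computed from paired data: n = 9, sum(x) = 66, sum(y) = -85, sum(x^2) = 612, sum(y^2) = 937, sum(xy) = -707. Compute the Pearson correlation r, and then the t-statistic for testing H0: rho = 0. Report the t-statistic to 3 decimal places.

S_xy = nΣxy − ΣxΣy = 9·(-707) − 66·(-85) = -6363 − (-5610) = -753
S_xx = nΣx² − (Σx)² = 9·612 − 66² = 5508 − 4356 = 1152
S_yy = nΣy² − (Σy)² = 9·937 − (-85)² = 8433 − 7225 = 1208
r = S_xy / √(S_xx·S_yy) = -753 / √(1152·1208) = -753 / √1391616 = -753 / 1179.6677 = -0.6383
t = r·√(n−2)/√(1−r²) = -0.6383·√7 / √(1−0.407427) = -1.688783 / 0.769788 = -2.194

-2.194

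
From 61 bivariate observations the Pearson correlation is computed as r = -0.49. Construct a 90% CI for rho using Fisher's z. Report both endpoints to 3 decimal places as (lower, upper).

(-0.636, -0.310)

Fisher z: z_r = atanh(r) = ½·ln((1+(-0.49))/(1−(-0.49))) = -0.536060
SE(z) = 1/√(n−3) = 1/√58 = 0.131306
90% ⇒ z* = 1.645; margin = 1.645·0.131306 = 0.215998
CI on z-scale: (-0.752058, -0.320062)
Back-transform: tanh(-0.752058) = -0.636375, tanh(-0.320062) = -0.309563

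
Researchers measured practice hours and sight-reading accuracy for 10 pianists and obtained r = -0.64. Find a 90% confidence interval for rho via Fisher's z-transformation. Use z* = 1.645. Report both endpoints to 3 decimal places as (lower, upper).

Fisher z: z_r = atanh(r) = ½·ln((1+(-0.64))/(1−(-0.64))) = -0.758174
SE(z) = 1/√(n−3) = 1/√7 = 0.377964
90% ⇒ z* = 1.645; margin = 1.645·0.377964 = 0.621751
CI on z-scale: (-1.379925, -0.136423)
Back-transform: tanh(-1.379925) = -0.880934, tanh(-0.136423) = -0.135583

(-0.881, -0.136)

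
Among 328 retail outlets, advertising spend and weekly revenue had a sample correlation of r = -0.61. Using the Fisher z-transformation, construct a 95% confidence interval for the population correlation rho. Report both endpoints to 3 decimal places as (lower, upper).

Fisher z: z_r = atanh(r) = ½·ln((1+(-0.61))/(1−(-0.61))) = -0.708921
SE(z) = 1/√(n−3) = 1/√325 = 0.055470
95% ⇒ z* = 1.960; margin = 1.960·0.055470 = 0.108721
CI on z-scale: (-0.817642, -0.600200)
Back-transform: tanh(-0.817642) = -0.673784, tanh(-0.600200) = -0.537192

(-0.674, -0.537)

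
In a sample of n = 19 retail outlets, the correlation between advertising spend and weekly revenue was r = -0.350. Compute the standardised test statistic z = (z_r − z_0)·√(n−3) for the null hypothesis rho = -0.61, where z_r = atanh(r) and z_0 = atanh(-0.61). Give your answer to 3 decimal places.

Fisher z: atanh(-0.350) = -0.365444, atanh(-0.61) = -0.708921
z = (z_r − z_0)·√(n−3) = (-0.365444 − (-0.708921))·√16 = 0.343477 · 4.000000 = 1.374

1.374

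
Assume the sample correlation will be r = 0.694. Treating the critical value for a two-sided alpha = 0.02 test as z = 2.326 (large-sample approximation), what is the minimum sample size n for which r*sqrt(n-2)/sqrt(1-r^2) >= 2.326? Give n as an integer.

r√(n−2)/√(1−r²) ≥ 2.326  ⇔  n−2 ≥ (2.326)²·(1−r²)/r²
(1−r²)/r² = (1−0.481636)/0.481636 = 1.0763
n ≥ 2 + 5.410276·1.0763 = 2 + 5.8231 = 7.8231
⌈7.8231⌉ = 8

8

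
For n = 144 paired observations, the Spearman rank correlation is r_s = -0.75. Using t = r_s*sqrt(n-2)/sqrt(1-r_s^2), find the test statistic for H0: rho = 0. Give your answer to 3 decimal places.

t = r_s·√(n−2) / √(1−r_s²) with r_s = -0.75, n = 144
  = -0.75·√142 / √(1 − 0.5625)
  = -0.75·11.916375 / 0.661438
  = -8.937281 / 0.661438 = -13.512

-13.512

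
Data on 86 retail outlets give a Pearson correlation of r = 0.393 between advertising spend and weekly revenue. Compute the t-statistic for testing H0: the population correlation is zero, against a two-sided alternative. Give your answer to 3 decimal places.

3.917

t = r·√(n−2) / √(1−r²) with r = 0.393, n = 86
  = 0.393·√84 / √(1 − 0.154449)
  = 0.393·9.165151 / 0.919538
  = 3.601904 / 0.919538 = 3.917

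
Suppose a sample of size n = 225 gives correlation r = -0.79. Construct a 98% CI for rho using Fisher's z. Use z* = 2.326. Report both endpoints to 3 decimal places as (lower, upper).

Fisher z: z_r = atanh(r) = ½·ln((1+(-0.79))/(1−(-0.79))) = -1.071432
SE(z) = 1/√(n−3) = 1/√222 = 0.067116
98% ⇒ z* = 2.326; margin = 2.326·0.067116 = 0.156112
CI on z-scale: (-1.227544, -0.915320)
Back-transform: tanh(-1.227544) = -0.841865, tanh(-0.915320) = -0.723676

(-0.842, -0.724)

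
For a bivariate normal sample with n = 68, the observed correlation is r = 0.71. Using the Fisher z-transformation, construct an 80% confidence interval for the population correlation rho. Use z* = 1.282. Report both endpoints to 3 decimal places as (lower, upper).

Fisher z: z_r = atanh(r) = ½·ln((1+0.71)/(1−0.71)) = 0.887184
SE(z) = 1/√(n−3) = 1/√65 = 0.124035
80% ⇒ z* = 1.282; margin = 1.282·0.124035 = 0.159013
CI on z-scale: (0.728171, 1.046197)
Back-transform: tanh(0.728171) = 0.621945, tanh(1.046197) = 0.780323

(0.622, 0.780)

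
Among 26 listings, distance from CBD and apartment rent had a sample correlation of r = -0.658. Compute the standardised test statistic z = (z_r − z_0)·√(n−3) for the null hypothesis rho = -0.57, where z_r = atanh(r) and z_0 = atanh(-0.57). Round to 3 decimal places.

Fisher z: atanh(-0.658) = -0.789278, atanh(-0.57) = -0.647523
z = (z_r − z_0)·√(n−3) = (-0.789278 − (-0.647523))·√23 = -0.141755 · 4.795832 = -0.680

-0.680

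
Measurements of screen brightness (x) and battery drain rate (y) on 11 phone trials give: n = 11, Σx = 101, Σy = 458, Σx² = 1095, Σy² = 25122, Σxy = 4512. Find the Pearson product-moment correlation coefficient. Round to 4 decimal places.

S_xy = nΣxy − ΣxΣy = 11·4512 − 101·458 = 49632 − 46258 = 3374
S_xx = nΣx² − (Σx)² = 11·1095 − 101² = 12045 − 10201 = 1844
S_yy = nΣy² − (Σy)² = 11·25122 − 458² = 276342 − 209764 = 66578
r = S_xy / √(S_xx·S_yy) = 3374 / √(1844·66578) = 3374 / √122769832 = 3374 / 11080.1549 = 0.3045

0.3045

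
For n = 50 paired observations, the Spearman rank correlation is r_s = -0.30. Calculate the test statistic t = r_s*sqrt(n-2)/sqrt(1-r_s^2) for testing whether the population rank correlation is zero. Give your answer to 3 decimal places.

-2.179

t = r_s·√(n−2) / √(1−r_s²) with r_s = -0.30, n = 50
  = -0.30·√48 / √(1 − 0.0900)
  = -0.30·6.928203 / 0.953939
  = -2.078461 / 0.953939 = -2.179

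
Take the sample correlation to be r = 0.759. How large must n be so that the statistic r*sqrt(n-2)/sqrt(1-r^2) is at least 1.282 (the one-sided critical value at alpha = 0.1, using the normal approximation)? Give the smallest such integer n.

4

Need r·√(n−2)/√(1−r²) ≥ 1.282
√(n−2) ≥ 1.282·√(1−0.576081) / 0.759 = 1.282·0.651091 / 0.759 = 1.0997
n−2 ≥ 1.2093  ⇒  n ≥ 3.2093
Smallest integer n = 4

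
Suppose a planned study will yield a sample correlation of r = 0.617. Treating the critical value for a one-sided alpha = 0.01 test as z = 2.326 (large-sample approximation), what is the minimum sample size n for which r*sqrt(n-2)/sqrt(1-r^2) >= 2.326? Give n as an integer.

r√(n−2)/√(1−r²) ≥ 2.326  ⇔  n−2 ≥ (2.326)²·(1−r²)/r²
(1−r²)/r² = (1−0.380689)/0.380689 = 1.6268
n ≥ 2 + 5.410276·1.6268 = 2 + 8.8014 = 10.8014
⌈10.8014⌉ = 11

11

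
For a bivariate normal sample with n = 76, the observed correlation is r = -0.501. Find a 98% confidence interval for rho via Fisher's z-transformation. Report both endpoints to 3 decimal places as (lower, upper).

Fisher z: z_r = atanh(r) = ½·ln((1+(-0.501))/(1−(-0.501))) = -0.550640
SE(z) = 1/√(n−3) = 1/√73 = 0.117041
98% ⇒ z* = 2.326; margin = 2.326·0.117041 = 0.272237
CI on z-scale: (-0.822877, -0.278403)
Back-transform: tanh(-0.822877) = -0.676633, tanh(-0.278403) = -0.271426

(-0.677, -0.271)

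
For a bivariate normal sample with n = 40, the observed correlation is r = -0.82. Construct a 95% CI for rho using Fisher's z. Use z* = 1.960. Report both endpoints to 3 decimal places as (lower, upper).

(-0.901, -0.683)

Fisher z: z_r = atanh(r) = ½·ln((1+(-0.82))/(1−(-0.82))) = -1.156817
SE(z) = 1/√(n−3) = 1/√37 = 0.164399
95% ⇒ z* = 1.960; margin = 1.960·0.164399 = 0.322222
CI on z-scale: (-1.479039, -0.834595)
Back-transform: tanh(-1.479039) = -0.901288, tanh(-0.834595) = -0.682936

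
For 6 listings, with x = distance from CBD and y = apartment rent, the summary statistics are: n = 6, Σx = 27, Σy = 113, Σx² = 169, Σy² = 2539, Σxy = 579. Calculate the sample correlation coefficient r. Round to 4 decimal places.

S_xy = nΣxy − ΣxΣy = 6·579 − 27·113 = 3474 − 3051 = 423
S_xx = nΣx² − (Σx)² = 6·169 − 27² = 1014 − 729 = 285
S_yy = nΣy² − (Σy)² = 6·2539 − 113² = 15234 − 12769 = 2465
r = S_xy / √(S_xx·S_yy) = 423 / √(285·2465) = 423 / √702525 = 423 / 838.1676 = 0.5047

0.5047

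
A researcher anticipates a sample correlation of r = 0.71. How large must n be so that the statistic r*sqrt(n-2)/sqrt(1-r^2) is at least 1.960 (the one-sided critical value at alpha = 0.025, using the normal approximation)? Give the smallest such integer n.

6

Need r·√(n−2)/√(1−r²) ≥ 1.960
√(n−2) ≥ 1.960·√(1−0.5041) / 0.71 = 1.960·0.704202 / 0.71 = 1.9440
n−2 ≥ 3.7791  ⇒  n ≥ 5.7791
Smallest integer n = 6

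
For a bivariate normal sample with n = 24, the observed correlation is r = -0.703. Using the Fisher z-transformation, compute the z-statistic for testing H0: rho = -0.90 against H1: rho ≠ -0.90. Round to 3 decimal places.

z_r = atanh(-0.703) = -0.873207,  z_0 = atanh(-0.90) = -1.472219
SE = 1/√(n−3) = 1/√21 = 0.218218
z = (z_r − z_0)/SE = (-0.873207 − (-1.472219)) / 0.218218 = 0.599012 / 0.218218 = 2.745

2.745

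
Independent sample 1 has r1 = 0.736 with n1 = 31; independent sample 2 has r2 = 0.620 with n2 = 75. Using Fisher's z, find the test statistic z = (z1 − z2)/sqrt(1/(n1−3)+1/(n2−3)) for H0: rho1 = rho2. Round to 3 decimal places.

0.973

z1 = atanh(0.736) = 0.941695,  z2 = atanh(0.620) = 0.725005
SE = √(1/(n1−3) + 1/(n2−3)) = √(1/28 + 1/72) = √(0.0357143 + 0.0138889) = √0.0496032 = 0.222718
z = (z1 − z2)/SE = (0.941695 − 0.725005) / 0.222718 = 0.216690 / 0.222718 = 0.973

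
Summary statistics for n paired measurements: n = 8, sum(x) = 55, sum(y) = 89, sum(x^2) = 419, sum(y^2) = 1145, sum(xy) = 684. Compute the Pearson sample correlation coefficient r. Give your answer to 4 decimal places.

Numerator: nΣxy − (Σx)(Σy) = 8·684 − (55)(89) = 577
Denominator: √[(nΣx²−(Σx)²)(nΣy²−(Σy)²)]
  nΣx²−(Σx)² = 8·419 − 3025 = 327;  nΣy²−(Σy)² = 8·1145 − 7921 = 1239
  √(327·1239) = √405153 = 636.5163
r = 577 / 636.5163 = 0.9065

0.9065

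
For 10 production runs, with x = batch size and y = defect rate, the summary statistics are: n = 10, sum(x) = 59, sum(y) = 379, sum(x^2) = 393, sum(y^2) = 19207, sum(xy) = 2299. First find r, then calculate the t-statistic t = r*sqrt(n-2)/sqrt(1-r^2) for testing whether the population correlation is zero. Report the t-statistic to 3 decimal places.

Numerator: nΣxy − (Σx)(Σy) = 10·2299 − (59)(379) = 629
Denominator: √[(nΣx²−(Σx)²)(nΣy²−(Σy)²)]
  nΣx²−(Σx)² = 10·393 − 3481 = 449;  nΣy²−(Σy)² = 10·19207 − 143641 = 48429
  √(449·48429) = √21744621 = 4663.1128
r = 629 / 4663.1128 = 0.1349
t = r·√(n−2)/√(1−r²) = 0.1349·√8 / √(1−0.018198) = 0.381555 / 0.990859 = 0.385

0.385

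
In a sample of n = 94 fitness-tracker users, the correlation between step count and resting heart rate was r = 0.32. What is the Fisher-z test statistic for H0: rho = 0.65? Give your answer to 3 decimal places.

z_r = atanh(0.32) = 0.331647,  z_0 = atanh(0.65) = 0.775299
SE = 1/√(n−3) = 1/√91 = 0.104828
z = (z_r − z_0)/SE = (0.331647 − 0.775299) / 0.104828 = -0.443652 / 0.104828 = -4.232

-4.232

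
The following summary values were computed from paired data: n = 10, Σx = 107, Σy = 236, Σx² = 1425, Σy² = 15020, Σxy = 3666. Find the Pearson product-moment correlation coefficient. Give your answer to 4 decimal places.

S_xy = nΣxy − ΣxΣy = 10·3666 − 107·236 = 36660 − 25252 = 11408
S_xx = nΣx² − (Σx)² = 10·1425 − 107² = 14250 − 11449 = 2801
S_yy = nΣy² − (Σy)² = 10·15020 − 236² = 150200 − 55696 = 94504
r = S_xy / √(S_xx·S_yy) = 11408 / √(2801·94504) = 11408 / √264705704 = 11408 / 16269.7789 = 0.7012

0.7012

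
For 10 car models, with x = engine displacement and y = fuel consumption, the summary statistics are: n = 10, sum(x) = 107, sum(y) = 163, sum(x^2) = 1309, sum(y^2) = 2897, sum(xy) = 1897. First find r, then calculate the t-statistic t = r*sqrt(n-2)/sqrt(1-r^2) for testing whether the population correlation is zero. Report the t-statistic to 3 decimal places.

Numerator: nΣxy − (Σx)(Σy) = 10·1897 − (107)(163) = 1529
Denominator: √[(nΣx²−(Σx)²)(nΣy²−(Σy)²)]
  nΣx²−(Σx)² = 10·1309 − 11449 = 1641;  nΣy²−(Σy)² = 10·2897 − 26569 = 2401
  √(1641·2401) = √3940041 = 1984.9537
r = 1529 / 1984.9537 = 0.7703
t = r·√(n−2)/√(1−r²) = 0.7703·√8 / √(1−0.593362) = 2.178737 / 0.637682 = 3.417

3.417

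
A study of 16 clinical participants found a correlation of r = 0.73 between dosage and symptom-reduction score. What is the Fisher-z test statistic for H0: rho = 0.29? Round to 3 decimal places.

2.272

z_r = atanh(0.73) = 0.928727,  z_0 = atanh(0.29) = 0.298566
SE = 1/√(n−3) = 1/√13 = 0.277350
z = (z_r − z_0)/SE = (0.928727 − 0.298566) / 0.277350 = 0.630161 / 0.277350 = 2.272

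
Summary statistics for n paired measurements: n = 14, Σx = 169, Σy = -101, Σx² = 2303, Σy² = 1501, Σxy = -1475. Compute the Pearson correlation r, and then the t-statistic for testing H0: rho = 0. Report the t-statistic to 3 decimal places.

Numerator: nΣxy − (Σx)(Σy) = 14·(-1475) − (169)(-101) = -3581
Denominator: √[(nΣx²−(Σx)²)(nΣy²−(Σy)²)]
  nΣx²−(Σx)² = 14·2303 − 28561 = 3681;  nΣy²−(Σy)² = 14·1501 − 10201 = 10813
  √(3681·10813) = √39802653 = 6308.9344
r = -3581 / 6308.9344 = -0.5676
t = r·√(n−2)/√(1−r²) = -0.5676·√12 / √(1−0.322170) = -1.966224 / 0.823304 = -2.388

-2.388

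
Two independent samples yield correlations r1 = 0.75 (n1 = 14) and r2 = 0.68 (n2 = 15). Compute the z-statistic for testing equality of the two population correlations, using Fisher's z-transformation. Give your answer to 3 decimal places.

z1 = atanh(0.75) = 0.972955,  z2 = atanh(0.68) = 0.829114
SE = √(1/(n1−3) + 1/(n2−3)) = √(1/11 + 1/12) = √(0.0909091 + 0.0833333) = √0.1742424 = 0.417424
z = (z1 − z2)/SE = (0.972955 − 0.829114) / 0.417424 = 0.143841 / 0.417424 = 0.345

0.345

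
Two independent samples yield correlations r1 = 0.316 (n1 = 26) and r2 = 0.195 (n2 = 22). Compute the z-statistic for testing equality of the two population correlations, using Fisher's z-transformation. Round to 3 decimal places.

z1 = atanh(0.316) = 0.327197,  z2 = atanh(0.195) = 0.197530
SE = √(1/(n1−3) + 1/(n2−3)) = √(1/23 + 1/19) = √(0.0434783 + 0.0526316) = √0.0961099 = 0.310016
z = (z1 − z2)/SE = (0.327197 − 0.197530) / 0.310016 = 0.129667 / 0.310016 = 0.418

0.418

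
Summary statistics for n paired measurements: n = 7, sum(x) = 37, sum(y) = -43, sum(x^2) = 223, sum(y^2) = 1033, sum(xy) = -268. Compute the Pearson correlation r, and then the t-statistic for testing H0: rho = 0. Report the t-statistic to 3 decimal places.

-0.653

Numerator: nΣxy − (Σx)(Σy) = 7·(-268) − (37)(-43) = -285
Denominator: √[(nΣx²−(Σx)²)(nΣy²−(Σy)²)]
  nΣx²−(Σx)² = 7·223 − 1369 = 192;  nΣy²−(Σy)² = 7·1033 − 1849 = 5382
  √(192·5382) = √1033344 = 1016.5353
r = -285 / 1016.5353 = -0.2804
t = r·√(n−2)/√(1−r²) = -0.2804·√5 / √(1−0.078624) = -0.626993 / 0.959883 = -0.653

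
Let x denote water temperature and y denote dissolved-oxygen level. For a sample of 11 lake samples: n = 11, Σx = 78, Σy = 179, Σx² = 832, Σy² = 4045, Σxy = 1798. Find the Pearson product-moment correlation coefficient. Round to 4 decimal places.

S_xy = nΣxy − ΣxΣy = 11·1798 − 78·179 = 19778 − 13962 = 5816
S_xx = nΣx² − (Σx)² = 11·832 − 78² = 9152 − 6084 = 3068
S_yy = nΣy² − (Σy)² = 11·4045 − 179² = 44495 − 32041 = 12454
r = S_xy / √(S_xx·S_yy) = 5816 / √(3068·12454) = 5816 / √38208872 = 5816 / 6181.3325 = 0.9409

0.9409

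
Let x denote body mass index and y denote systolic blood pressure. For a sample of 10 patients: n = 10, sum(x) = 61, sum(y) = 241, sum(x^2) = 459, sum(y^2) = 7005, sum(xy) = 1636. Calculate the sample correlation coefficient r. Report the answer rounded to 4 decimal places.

0.5144

Numerator: nΣxy − (Σx)(Σy) = 10·1636 − (61)(241) = 1659
Denominator: √[(nΣx²−(Σx)²)(nΣy²−(Σy)²)]
  nΣx²−(Σx)² = 10·459 − 3721 = 869;  nΣy²−(Σy)² = 10·7005 − 58081 = 11969
  √(869·11969) = √10401061 = 3225.0676
r = 1659 / 3225.0676 = 0.5144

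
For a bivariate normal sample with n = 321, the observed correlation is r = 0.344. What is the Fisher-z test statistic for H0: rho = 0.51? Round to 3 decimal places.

-3.640

Fisher z: atanh(0.344) = 0.358622, atanh(0.51) = 0.562730
z = (z_r − z_0)·√(n−3) = (0.358622 − 0.562730)·√318 = -0.204108 · 17.832555 = -3.640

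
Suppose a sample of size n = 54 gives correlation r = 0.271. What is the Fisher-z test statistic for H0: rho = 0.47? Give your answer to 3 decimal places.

z_r = atanh(0.271) = 0.277943,  z_0 = atanh(0.47) = 0.510070
SE = 1/√(n−3) = 1/√51 = 0.140028
z = (z_r − z_0)/SE = (0.277943 − 0.510070) / 0.140028 = -0.232127 / 0.140028 = -1.658

-1.658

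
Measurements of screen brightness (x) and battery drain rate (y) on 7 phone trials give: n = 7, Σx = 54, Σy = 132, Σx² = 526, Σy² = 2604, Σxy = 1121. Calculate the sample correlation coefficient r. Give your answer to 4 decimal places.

Numerator: nΣxy − (Σx)(Σy) = 7·1121 − (54)(132) = 719
Denominator: √[(nΣx²−(Σx)²)(nΣy²−(Σy)²)]
  nΣx²−(Σx)² = 7·526 − 2916 = 766;  nΣy²−(Σy)² = 7·2604 − 17424 = 804
  √(766·804) = √615864 = 784.7700
r = 719 / 784.7700 = 0.9162

0.9162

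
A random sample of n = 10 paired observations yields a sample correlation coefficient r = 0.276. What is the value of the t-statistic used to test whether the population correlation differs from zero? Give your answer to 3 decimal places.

t = r·√(n−2) / √(1−r²) with r = 0.276, n = 10
  = 0.276·√8 / √(1 − 0.076176)
  = 0.276·2.828427 / 0.961158
  = 0.780646 / 0.961158 = 0.812

0.812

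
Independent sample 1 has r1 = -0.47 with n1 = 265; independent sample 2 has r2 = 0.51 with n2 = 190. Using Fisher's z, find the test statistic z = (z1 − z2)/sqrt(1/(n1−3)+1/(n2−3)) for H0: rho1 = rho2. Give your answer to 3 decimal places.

Fisher z-transforms: z1 = atanh(-0.47) = -0.510070, z2 = atanh(0.51) = 0.562730; difference d = -1.072800
Var(d) = 1/262 + 1/187 = 0.0038168 + 0.0053476 = 0.0091644
z = d/√Var(d) = -1.072800 / √0.0091644 = -1.072800 / 0.095731 = -11.206

-11.206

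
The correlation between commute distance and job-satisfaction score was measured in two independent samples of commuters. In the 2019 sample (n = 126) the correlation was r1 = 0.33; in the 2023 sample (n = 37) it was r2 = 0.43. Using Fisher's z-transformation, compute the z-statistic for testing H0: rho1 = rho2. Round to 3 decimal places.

-0.604

Fisher z-transforms: z1 = atanh(0.33) = 0.342828, z2 = atanh(0.43) = 0.459897; difference d = -0.117069
Var(d) = 1/123 + 1/34 = 0.0081301 + 0.0294118 = 0.0375419
z = d/√Var(d) = -0.117069 / √0.0375419 = -0.117069 / 0.193757 = -0.604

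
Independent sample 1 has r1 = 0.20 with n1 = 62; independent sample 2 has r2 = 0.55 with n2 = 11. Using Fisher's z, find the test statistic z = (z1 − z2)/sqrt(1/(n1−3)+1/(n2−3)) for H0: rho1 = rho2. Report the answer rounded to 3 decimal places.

-1.103

z1 = atanh(0.20) = 0.202733,  z2 = atanh(0.55) = 0.618381
SE = √(1/(n1−3) + 1/(n2−3)) = √(1/59 + 1/8) = √(0.0169492 + 0.1250000) = √0.1419492 = 0.376761
z = (z1 − z2)/SE = (0.202733 − 0.618381) / 0.376761 = -0.415648 / 0.376761 = -1.103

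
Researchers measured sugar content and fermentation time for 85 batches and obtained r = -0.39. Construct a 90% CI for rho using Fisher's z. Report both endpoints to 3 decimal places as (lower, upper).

z_r = atanh(-0.39) = -0.411800;  SE = 1/√(n−3) = 1/√82 = 0.110432
z-limits: -0.411800 ± 1.645·0.110432 = -0.411800 ± 0.181661 = [-0.593461, -0.230139]
ρ-limits: (tanh -0.593461, tanh -0.230139) = (-0.532, -0.226)

(-0.532, -0.226)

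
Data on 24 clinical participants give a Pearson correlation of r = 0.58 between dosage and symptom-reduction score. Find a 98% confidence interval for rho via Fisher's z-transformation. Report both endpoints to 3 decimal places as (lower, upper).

Fisher z: z_r = atanh(r) = ½·ln((1+0.58)/(1−0.58)) = 0.662463
SE(z) = 1/√(n−3) = 1/√21 = 0.218218
98% ⇒ z* = 2.326; margin = 2.326·0.218218 = 0.507575
CI on z-scale: (0.154888, 1.170038)
Back-transform: tanh(0.154888) = 0.153661, tanh(1.170038) = 0.824284

(0.154, 0.824)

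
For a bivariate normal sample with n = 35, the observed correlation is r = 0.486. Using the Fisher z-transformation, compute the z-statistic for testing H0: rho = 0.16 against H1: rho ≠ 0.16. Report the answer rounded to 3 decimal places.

2.090

Fisher z: atanh(0.486) = 0.530810, atanh(0.16) = 0.161387
z = (z_r − z_0)·√(n−3) = (0.530810 − 0.161387)·√32 = 0.369423 · 5.656854 = 2.090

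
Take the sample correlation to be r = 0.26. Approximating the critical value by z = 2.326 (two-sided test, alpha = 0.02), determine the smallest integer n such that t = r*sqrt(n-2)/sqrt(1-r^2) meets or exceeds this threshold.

r√(n−2)/√(1−r²) ≥ 2.326  ⇔  n−2 ≥ (2.326)²·(1−r²)/r²
(1−r²)/r² = (1−0.0676)/0.0676 = 13.7929
n ≥ 2 + 5.410276·13.7929 = 2 + 74.6234 = 76.6234
⌈76.6234⌉ = 77

77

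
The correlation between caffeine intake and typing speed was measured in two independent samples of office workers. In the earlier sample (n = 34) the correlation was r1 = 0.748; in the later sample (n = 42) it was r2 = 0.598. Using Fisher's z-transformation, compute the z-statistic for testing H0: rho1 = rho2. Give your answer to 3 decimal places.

Fisher z-transforms: z1 = atanh(0.748) = 0.968399, z2 = atanh(0.598) = 0.690028; difference d = 0.278371
Var(d) = 1/31 + 1/39 = 0.0322581 + 0.0256410 = 0.0578991
z = d/√Var(d) = 0.278371 / √0.0578991 = 0.278371 / 0.240622 = 1.157

1.157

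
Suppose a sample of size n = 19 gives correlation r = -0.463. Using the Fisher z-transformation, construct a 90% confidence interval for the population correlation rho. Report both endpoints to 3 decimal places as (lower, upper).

Fisher z: z_r = atanh(r) = ½·ln((1+(-0.463))/(1−(-0.463))) = -0.501123
SE(z) = 1/√(n−3) = 1/√16 = 0.250000
90% ⇒ z* = 1.645; margin = 1.645·0.250000 = 0.411250
CI on z-scale: (-0.912373, -0.089873)
Back-transform: tanh(-0.912373) = -0.722269, tanh(-0.089873) = -0.089632

(-0.722, -0.090)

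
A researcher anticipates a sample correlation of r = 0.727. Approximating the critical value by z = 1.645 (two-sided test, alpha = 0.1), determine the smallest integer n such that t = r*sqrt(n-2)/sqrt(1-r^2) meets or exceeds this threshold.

Need r·√(n−2)/√(1−r²) ≥ 1.645
√(n−2) ≥ 1.645·√(1−0.528529) / 0.727 = 1.645·0.686637 / 0.727 = 1.5537
n−2 ≥ 2.4140  ⇒  n ≥ 4.4140
Smallest integer n = 5

5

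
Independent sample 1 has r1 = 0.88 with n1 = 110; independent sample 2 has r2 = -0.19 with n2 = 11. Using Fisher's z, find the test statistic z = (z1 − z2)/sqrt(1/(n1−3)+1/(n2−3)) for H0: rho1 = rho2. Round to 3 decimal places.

4.278

Fisher z-transforms: z1 = atanh(0.88) = 1.375768, z2 = atanh(-0.19) = -0.192337; difference d = 1.568105
Var(d) = 1/107 + 1/8 = 0.0093458 + 0.1250000 = 0.1343458
z = d/√Var(d) = 1.568105 / √0.1343458 = 1.568105 / 0.366532 = 4.278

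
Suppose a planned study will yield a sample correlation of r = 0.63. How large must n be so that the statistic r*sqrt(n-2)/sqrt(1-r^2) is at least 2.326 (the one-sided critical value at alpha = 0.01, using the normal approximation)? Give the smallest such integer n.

Need r·√(n−2)/√(1−r²) ≥ 2.326
√(n−2) ≥ 2.326·√(1−0.3969) / 0.63 = 2.326·0.776595 / 0.63 = 2.8672
n−2 ≥ 8.2208  ⇒  n ≥ 10.2208
Smallest integer n = 11

11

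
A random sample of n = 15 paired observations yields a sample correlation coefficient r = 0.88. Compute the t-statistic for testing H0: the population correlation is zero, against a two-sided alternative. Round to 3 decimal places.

6.680

1 − r² = 1 − 0.7744 = 0.2256;  √(1−r²) = 0.474974
√(n−2) = √13 = 3.605551
t = r·√(n−2)/√(1−r²) = 0.88 · 3.605551 / 0.474974 = 6.680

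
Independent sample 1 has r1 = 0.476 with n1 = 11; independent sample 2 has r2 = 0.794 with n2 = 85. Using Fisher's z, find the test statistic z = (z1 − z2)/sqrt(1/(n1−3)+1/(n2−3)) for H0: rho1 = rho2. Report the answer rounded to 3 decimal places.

Fisher z-transforms: z1 = atanh(0.476) = 0.517800, z2 = atanh(0.794) = 1.082163; difference d = -0.564363
Var(d) = 1/8 + 1/82 = 0.1250000 + 0.0121951 = 0.1371951
z = d/√Var(d) = -0.564363 / √0.1371951 = -0.564363 / 0.370399 = -1.524

-1.524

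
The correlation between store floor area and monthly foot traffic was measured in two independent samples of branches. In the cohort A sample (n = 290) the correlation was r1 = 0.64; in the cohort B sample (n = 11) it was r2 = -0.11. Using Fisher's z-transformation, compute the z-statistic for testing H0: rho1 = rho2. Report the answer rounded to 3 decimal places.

2.423

z1 = atanh(0.64) = 0.758174,  z2 = atanh(-0.11) = -0.110447
SE = √(1/(n1−3) + 1/(n2−3)) = √(1/287 + 1/8) = √(0.0034843 + 0.1250000) = √0.1284843 = 0.358447
z = (z1 − z2)/SE = (0.758174 − (-0.110447)) / 0.358447 = 0.868621 / 0.358447 = 2.423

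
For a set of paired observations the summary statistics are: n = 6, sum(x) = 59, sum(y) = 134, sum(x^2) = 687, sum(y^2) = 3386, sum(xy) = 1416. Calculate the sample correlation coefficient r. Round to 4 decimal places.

S_xy = nΣxy − ΣxΣy = 6·1416 − 59·134 = 8496 − 7906 = 590
S_xx = nΣx² − (Σx)² = 6·687 − 59² = 4122 − 3481 = 641
S_yy = nΣy² − (Σy)² = 6·3386 − 134² = 20316 − 17956 = 2360
r = S_xy / √(S_xx·S_yy) = 590 / √(641·2360) = 590 / √1512760 = 590 / 1229.9431 = 0.4797

0.4797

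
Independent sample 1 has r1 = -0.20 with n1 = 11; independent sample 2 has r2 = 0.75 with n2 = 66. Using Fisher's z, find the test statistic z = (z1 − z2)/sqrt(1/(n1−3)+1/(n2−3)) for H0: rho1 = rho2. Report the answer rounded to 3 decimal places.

-3.132

Fisher z-transforms: z1 = atanh(-0.20) = -0.202733, z2 = atanh(0.75) = 0.972955; difference d = -1.175688
Var(d) = 1/8 + 1/63 = 0.1250000 + 0.0158730 = 0.1408730
z = d/√Var(d) = -1.175688 / √0.1408730 = -1.175688 / 0.375331 = -3.132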